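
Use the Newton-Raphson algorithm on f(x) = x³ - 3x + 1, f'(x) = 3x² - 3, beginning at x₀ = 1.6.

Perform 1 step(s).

f(x) = x³ - 3x + 1
f'(x) = 3x² - 3
x₀ = 1.6

Newton-Raphson formula: x_{n+1} = x_n - f(x_n)/f'(x_n)

Iteration 1:
  f(1.600000) = 0.296000
  f'(1.600000) = 4.680000
  x_1 = 1.600000 - 0.296000/4.680000 = 1.536752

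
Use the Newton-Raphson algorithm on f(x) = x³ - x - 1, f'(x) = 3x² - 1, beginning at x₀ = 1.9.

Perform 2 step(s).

f(x) = x³ - x - 1
f'(x) = 3x² - 1
x₀ = 1.9

Newton-Raphson formula: x_{n+1} = x_n - f(x_n)/f'(x_n)

Iteration 1:
  f(1.900000) = 3.959000
  f'(1.900000) = 9.830000
  x_1 = 1.900000 - 3.959000/9.830000 = 1.497253
Iteration 2:
  f(1.497253) = 0.859240
  f'(1.497253) = 5.725302
  x_2 = 1.497253 - 0.859240/5.725302 = 1.347176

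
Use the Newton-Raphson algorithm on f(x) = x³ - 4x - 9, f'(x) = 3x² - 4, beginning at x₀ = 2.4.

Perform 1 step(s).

f(x) = x³ - 4x - 9
f'(x) = 3x² - 4
x₀ = 2.4

Newton-Raphson formula: x_{n+1} = x_n - f(x_n)/f'(x_n)

Iteration 1:
  f(2.400000) = -4.776000
  f'(2.400000) = 13.280000
  x_1 = 2.400000 - (-4.776000)/13.280000 = 2.759639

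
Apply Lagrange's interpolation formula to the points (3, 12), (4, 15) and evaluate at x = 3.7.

Lagrange interpolation formula:
P(x) = Σ yᵢ × Lᵢ(x)
where Lᵢ(x) = Π_{j≠i} (x - xⱼ)/(xᵢ - xⱼ)

L_0(3.7) = (3.7 - 4)/(3 - 4) = 0.300000
L_1(3.7) = (3.7 - 3)/(4 - 3) = 0.700000

P(3.7) = 12×L_0(3.7) + 15×L_1(3.7)
P(3.7) = 14.100000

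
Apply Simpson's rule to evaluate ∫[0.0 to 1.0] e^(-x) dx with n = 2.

f(x) = e^(-x)
a = 0.0, b = 1.0, n = 2
h = (b - a)/n = 0.500000

Simpson's rule: (h/3)[f(x₀) + 4f(x₁) + 2f(x₂) + ... + f(xₙ)]

x_0 = 0.0000, f(x_0) = 1.000000, coefficient = 1
x_1 = 0.5000, f(x_1) = 0.606531, coefficient = 4
x_2 = 1.0000, f(x_2) = 0.367879, coefficient = 1

I ≈ (0.500000/3) × 3.794002 = 0.632334
Exact value: 0.632121
Error: 0.000213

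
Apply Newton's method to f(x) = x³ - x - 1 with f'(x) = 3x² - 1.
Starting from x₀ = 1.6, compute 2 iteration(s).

f(x) = x³ - x - 1
f'(x) = 3x² - 1
x₀ = 1.6

Newton-Raphson formula: x_{n+1} = x_n - f(x_n)/f'(x_n)

Iteration 1:
  f(1.600000) = 1.496000
  f'(1.600000) = 6.680000
  x_1 = 1.600000 - 1.496000/6.680000 = 1.376048
Iteration 2:
  f(1.376048) = 0.229510
  f'(1.376048) = 4.680524
  x_2 = 1.376048 - 0.229510/4.680524 = 1.327013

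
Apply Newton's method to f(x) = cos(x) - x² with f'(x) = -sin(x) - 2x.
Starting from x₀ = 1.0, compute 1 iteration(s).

f(x) = cos(x) - x²
f'(x) = -sin(x) - 2x
x₀ = 1.0

Newton-Raphson formula: x_{n+1} = x_n - f(x_n)/f'(x_n)

Iteration 1:
  f(1.000000) = -0.459698
  f'(1.000000) = -2.841471
  x_1 = 1.000000 - (-0.459698)/(-2.841471) = 0.838218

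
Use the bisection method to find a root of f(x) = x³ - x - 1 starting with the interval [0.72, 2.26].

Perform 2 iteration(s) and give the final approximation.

f(x) = x³ - x - 1
Initial interval: [0.72, 2.26]

Iteration 1:
  c_1 = (0.720000 + 2.260000)/2 = 1.490000
  f(c_1) = f(1.490000) = 0.817949
  f(a) × f(c) < 0, new interval: [0.720000, 1.490000]
Iteration 2:
  c_2 = (0.720000 + 1.490000)/2 = 1.105000
  f(c_2) = f(1.105000) = -0.755767
  f(a) × f(c) ≥ 0, new interval: [1.105000, 1.490000]

After 2 iteration(s), the approximation is c_2 = 1.105000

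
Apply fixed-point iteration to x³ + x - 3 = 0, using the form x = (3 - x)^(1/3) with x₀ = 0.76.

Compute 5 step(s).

Equation: x³ + x - 3 = 0
Fixed-point form: x = (3 - x)^(1/3)
x₀ = 0.76

x_1 = g(0.760000) = 1.308427
x_2 = g(1.308427) = 1.191508
x_3 = g(1.191508) = 1.218350
x_4 = g(1.218350) = 1.212293
x_5 = g(1.212293) = 1.213665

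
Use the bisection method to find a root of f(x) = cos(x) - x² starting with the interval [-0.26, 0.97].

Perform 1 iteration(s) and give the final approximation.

f(x) = cos(x) - x²
Initial interval: [-0.26, 0.97]

Iteration 1:
  c_1 = (-0.260000 + 0.970000)/2 = 0.355000
  f(c_1) = f(0.355000) = 0.811621
  f(a) × f(c) ≥ 0, new interval: [0.355000, 0.970000]

After 1 iteration(s), the approximation is c_1 = 0.355000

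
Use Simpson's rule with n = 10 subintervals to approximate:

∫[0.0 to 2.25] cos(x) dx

f(x) = cos(x)
a = 0.0, b = 2.25, n = 10
h = (b - a)/n = 0.225000

Simpson's rule: (h/3)[f(x₀) + 4f(x₁) + 2f(x₂) + ... + f(xₙ)]

x_0 = 0.0000, f(x_0) = 1.000000, coefficient = 1
x_1 = 0.2250, f(x_1) = 0.974794, coefficient = 4
x_2 = 0.4500, f(x_2) = 0.900447, coefficient = 2
x_3 = 0.6750, f(x_3) = 0.780707, coefficient = 4
x_4 = 0.9000, f(x_4) = 0.621610, coefficient = 2
x_5 = 1.1250, f(x_5) = 0.431177, coefficient = 4
x_6 = 1.3500, f(x_6) = 0.219007, coefficient = 2
x_7 = 1.5750, f(x_7) = -0.004204, coefficient = 4
x_8 = 1.8000, f(x_8) = -0.227202, coefficient = 2
x_9 = 2.0250, f(x_9) = -0.438747, coefficient = 4
x_10 = 2.2500, f(x_10) = -0.628174, coefficient = 1

I ≈ (0.225000/3) × 10.374458 = 0.778084
Exact value: 0.778073
Error: 0.000011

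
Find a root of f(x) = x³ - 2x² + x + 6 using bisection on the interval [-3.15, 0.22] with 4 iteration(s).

f(x) = x³ - 2x² + x + 6
Initial interval: [-3.15, 0.22]

Iteration 1:
  c_1 = (-3.150000 + 0.220000)/2 = -1.465000
  f(c_1) = f(-1.465000) = -2.901670
  f(a) × f(c) ≥ 0, new interval: [-1.465000, 0.220000]
Iteration 2:
  c_2 = (-1.465000 + 0.220000)/2 = -0.622500
  f(c_2) = f(-0.622500) = 4.361265
  f(a) × f(c) < 0, new interval: [-1.465000, -0.622500]
Iteration 3:
  c_3 = (-1.465000 + (-0.622500))/2 = -1.043750
  f(c_3) = f(-1.043750) = 1.640346
  f(a) × f(c) < 0, new interval: [-1.465000, -1.043750]
Iteration 4:
  c_4 = (-1.465000 + (-1.043750))/2 = -1.254375
  f(c_4) = f(-1.254375) = -0.374993
  f(a) × f(c) ≥ 0, new interval: [-1.254375, -1.043750]

After 4 iteration(s), the approximation is c_4 = -1.254375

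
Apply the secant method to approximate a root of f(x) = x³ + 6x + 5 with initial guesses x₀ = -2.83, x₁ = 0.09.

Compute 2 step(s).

f(x) = x³ + 6x + 5
x₀ = -2.83, x₁ = 0.09

Secant formula: x_{n+1} = x_n - f(x_n)(x_n - x_{n-1})/(f(x_n) - f(x_{n-1}))

Iteration 1:
  f(-2.830000) = -34.645187
  f(0.090000) = 5.540729
  x_2 = 0.090000 - 5.540729×(0.090000 - (-2.830000))/(5.540729 - (-34.645187))
       = -0.312602
Iteration 2:
  f(0.090000) = 5.540729
  f(-0.312602) = 3.093841
  x_3 = -0.312602 - 3.093841×(-0.312602 - 0.090000)/(3.093841 - 5.540729)
       = -0.821651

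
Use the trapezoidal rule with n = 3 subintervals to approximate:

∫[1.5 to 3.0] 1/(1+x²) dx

f(x) = 1/(1+x²)
a = 1.5, b = 3.0, n = 3
h = (b - a)/n = 0.500000

Trapezoidal rule: (h/2)[f(x₀) + 2f(x₁) + 2f(x₂) + ... + f(xₙ)]

x_0 = 1.5000, f(x_0) = 0.307692, coefficient = 1
x_1 = 2.0000, f(x_1) = 0.200000, coefficient = 2
x_2 = 2.5000, f(x_2) = 0.137931, coefficient = 2
x_3 = 3.0000, f(x_3) = 0.100000, coefficient = 1

I ≈ (0.500000/2) × 1.083554 = 0.270889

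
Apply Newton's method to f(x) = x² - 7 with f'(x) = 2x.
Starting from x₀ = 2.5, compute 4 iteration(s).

f(x) = x² - 7
f'(x) = 2x
x₀ = 2.5

Newton-Raphson formula: x_{n+1} = x_n - f(x_n)/f'(x_n)

Iteration 1:
  f(2.500000) = -0.750000
  f'(2.500000) = 5.000000
  x_1 = 2.500000 - (-0.750000)/5.000000 = 2.650000
Iteration 2:
  f(2.650000) = 0.022500
  f'(2.650000) = 5.300000
  x_2 = 2.650000 - 0.022500/5.300000 = 2.645755
Iteration 3:
  f(2.645755) = 0.000018
  f'(2.645755) = 5.291509
  x_3 = 2.645755 - 0.000018/5.291509 = 2.645751
Iteration 4:
  f(2.645751) = 0.000000
  f'(2.645751) = 5.291503
  x_4 = 2.645751 - 0.000000/5.291503 = 2.645751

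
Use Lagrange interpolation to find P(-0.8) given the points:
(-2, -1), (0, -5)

Lagrange interpolation formula:
P(x) = Σ yᵢ × Lᵢ(x)
where Lᵢ(x) = Π_{j≠i} (x - xⱼ)/(xᵢ - xⱼ)

L_0(-0.8) = (-0.8 - 0)/(-2 - 0) = 0.400000
L_1(-0.8) = (-0.8 - (-2))/(0 - (-2)) = 0.600000

P(-0.8) = (-1)×L_0(-0.8) + (-5)×L_1(-0.8)
P(-0.8) = -3.400000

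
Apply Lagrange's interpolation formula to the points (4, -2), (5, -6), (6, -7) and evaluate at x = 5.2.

Lagrange interpolation formula:
P(x) = Σ yᵢ × Lᵢ(x)
where Lᵢ(x) = Π_{j≠i} (x - xⱼ)/(xᵢ - xⱼ)

L_0(5.2) = (5.2 - 5)/(4 - 5) × (5.2 - 6)/(4 - 6) = -0.080000
L_1(5.2) = (5.2 - 4)/(5 - 4) × (5.2 - 6)/(5 - 6) = 0.960000
L_2(5.2) = (5.2 - 4)/(6 - 4) × (5.2 - 5)/(6 - 5) = 0.120000

P(5.2) = (-2)×L_0(5.2) + (-6)×L_1(5.2) + (-7)×L_2(5.2)
P(5.2) = -6.440000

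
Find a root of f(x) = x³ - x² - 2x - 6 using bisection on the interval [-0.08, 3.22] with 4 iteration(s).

f(x) = x³ - x² - 2x - 6
Initial interval: [-0.08, 3.22]

Iteration 1:
  c_1 = (-0.080000 + 3.220000)/2 = 1.570000
  f(c_1) = f(1.570000) = -7.735007
  f(a) × f(c) ≥ 0, new interval: [1.570000, 3.220000]
Iteration 2:
  c_2 = (1.570000 + 3.220000)/2 = 2.395000
  f(c_2) = f(2.395000) = -2.788245
  f(a) × f(c) ≥ 0, new interval: [2.395000, 3.220000]
Iteration 3:
  c_3 = (2.395000 + 3.220000)/2 = 2.807500
  f(c_3) = f(2.807500) = 2.631817
  f(a) × f(c) < 0, new interval: [2.395000, 2.807500]
Iteration 4:
  c_4 = (2.395000 + 2.807500)/2 = 2.601250
  f(c_4) = f(2.601250) = -0.367639
  f(a) × f(c) ≥ 0, new interval: [2.601250, 2.807500]

After 4 iteration(s), the approximation is c_4 = 2.601250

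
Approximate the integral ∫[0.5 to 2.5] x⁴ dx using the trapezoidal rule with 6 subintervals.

f(x) = x⁴
a = 0.5, b = 2.5, n = 6
h = (b - a)/n = 0.333333

Trapezoidal rule: (h/2)[f(x₀) + 2f(x₁) + 2f(x₂) + ... + f(xₙ)]

x_0 = 0.5000, f(x_0) = 0.062500, coefficient = 1
x_1 = 0.8333, f(x_1) = 0.482253, coefficient = 2
x_2 = 1.1667, f(x_2) = 1.852623, coefficient = 2
x_3 = 1.5000, f(x_3) = 5.062500, coefficient = 2
x_4 = 1.8333, f(x_4) = 11.297068, coefficient = 2
x_5 = 2.1667, f(x_5) = 22.037809, coefficient = 2
x_6 = 2.5000, f(x_6) = 39.062500, coefficient = 1

I ≈ (0.333333/2) × 120.589506 = 20.098251
Exact value: 19.525000
Error: 0.573251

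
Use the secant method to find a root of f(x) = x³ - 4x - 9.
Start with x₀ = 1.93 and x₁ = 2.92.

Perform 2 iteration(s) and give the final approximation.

f(x) = x³ - 4x - 9
x₀ = 1.93, x₁ = 2.92

Secant formula: x_{n+1} = x_n - f(x_n)(x_n - x_{n-1})/(f(x_n) - f(x_{n-1}))

Iteration 1:
  f(1.930000) = -9.530943
  f(2.920000) = 4.217088
  x_2 = 2.920000 - 4.217088×(2.920000 - 1.930000)/(4.217088 - (-9.530943))
       = 2.616326
Iteration 2:
  f(2.920000) = 4.217088
  f(2.616326) = -1.556126
  x_3 = 2.616326 - (-1.556126)×(2.616326 - 2.920000)/(-1.556126 - 4.217088)
       = 2.698179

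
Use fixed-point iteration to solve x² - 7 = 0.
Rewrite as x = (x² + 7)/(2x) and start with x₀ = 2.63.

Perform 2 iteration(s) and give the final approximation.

Equation: x² - 7 = 0
Fixed-point form: x = (x² + 7)/(2x)
x₀ = 2.63

x_1 = g(2.630000) = 2.645798
x_2 = g(2.645798) = 2.645751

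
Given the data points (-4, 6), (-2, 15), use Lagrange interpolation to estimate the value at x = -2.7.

Lagrange interpolation formula:
P(x) = Σ yᵢ × Lᵢ(x)
where Lᵢ(x) = Π_{j≠i} (x - xⱼ)/(xᵢ - xⱼ)

L_0(-2.7) = (-2.7 - (-2))/(-4 - (-2)) = 0.350000
L_1(-2.7) = (-2.7 - (-4))/(-2 - (-4)) = 0.650000

P(-2.7) = 6×L_0(-2.7) + 15×L_1(-2.7)
P(-2.7) = 11.850000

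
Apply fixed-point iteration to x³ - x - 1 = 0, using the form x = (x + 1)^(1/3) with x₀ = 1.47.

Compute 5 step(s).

Equation: x³ - x - 1 = 0
Fixed-point form: x = (x + 1)^(1/3)
x₀ = 1.47

x_1 = g(1.470000) = 1.351758
x_2 = g(1.351758) = 1.329834
x_3 = g(1.329834) = 1.325689
x_4 = g(1.325689) = 1.324902
x_5 = g(1.324902) = 1.324753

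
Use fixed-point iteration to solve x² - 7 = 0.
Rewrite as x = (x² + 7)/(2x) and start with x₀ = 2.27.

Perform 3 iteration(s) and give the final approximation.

Equation: x² - 7 = 0
Fixed-point form: x = (x² + 7)/(2x)
x₀ = 2.27

x_1 = g(2.270000) = 2.676850
x_2 = g(2.676850) = 2.645932
x_3 = g(2.645932) = 2.645751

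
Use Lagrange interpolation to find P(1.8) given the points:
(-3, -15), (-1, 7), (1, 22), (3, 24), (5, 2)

Lagrange interpolation formula:
P(x) = Σ yᵢ × Lᵢ(x)
where Lᵢ(x) = Π_{j≠i} (x - xⱼ)/(xᵢ - xⱼ)

L_0(1.8) = (1.8 - (-1))/(-3 - (-1)) × (1.8 - 1)/(-3 - 1) × (1.8 - 3)/(-3 - 3) × (1.8 - 5)/(-3 - 5) = 0.022400
L_1(1.8) = (1.8 - (-3))/(-1 - (-3)) × (1.8 - 1)/(-1 - 1) × (1.8 - 3)/(-1 - 3) × (1.8 - 5)/(-1 - 5) = -0.153600
L_2(1.8) = (1.8 - (-3))/(1 - (-3)) × (1.8 - (-1))/(1 - (-1)) × (1.8 - 3)/(1 - 3) × (1.8 - 5)/(1 - 5) = 0.806400
L_3(1.8) = (1.8 - (-3))/(3 - (-3)) × (1.8 - (-1))/(3 - (-1)) × (1.8 - 1)/(3 - 1) × (1.8 - 5)/(3 - 5) = 0.358400
L_4(1.8) = (1.8 - (-3))/(5 - (-3)) × (1.8 - (-1))/(5 - (-1)) × (1.8 - 1)/(5 - 1) × (1.8 - 3)/(5 - 3) = -0.033600

P(1.8) = (-15)×L_0(1.8) + 7×L_1(1.8) + 22×L_2(1.8) + 24×L_3(1.8) + 2×L_4(1.8)
P(1.8) = 24.864000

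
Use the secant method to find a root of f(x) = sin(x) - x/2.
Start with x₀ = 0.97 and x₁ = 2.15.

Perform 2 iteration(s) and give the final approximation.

f(x) = sin(x) - x/2
x₀ = 0.97, x₁ = 2.15

Secant formula: x_{n+1} = x_n - f(x_n)(x_n - x_{n-1})/(f(x_n) - f(x_{n-1}))

Iteration 1:
  f(0.970000) = 0.339886
  f(2.150000) = -0.238101
  x_2 = 2.150000 - (-0.238101)×(2.150000 - 0.970000)/(-0.238101 - 0.339886)
       = 1.663900
Iteration 2:
  f(2.150000) = -0.238101
  f(1.663900) = 0.163719
  x_3 = 1.663900 - 0.163719×(1.663900 - 2.150000)/(0.163719 - (-0.238101))
       = 1.861958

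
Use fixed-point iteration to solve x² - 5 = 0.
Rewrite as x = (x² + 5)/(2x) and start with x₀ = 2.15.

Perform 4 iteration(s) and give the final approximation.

Equation: x² - 5 = 0
Fixed-point form: x = (x² + 5)/(2x)
x₀ = 2.15

x_1 = g(2.150000) = 2.237791
x_2 = g(2.237791) = 2.236069
x_3 = g(2.236069) = 2.236068
x_4 = g(2.236068) = 2.236068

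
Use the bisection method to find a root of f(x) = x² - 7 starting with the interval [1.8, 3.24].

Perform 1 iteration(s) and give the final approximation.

f(x) = x² - 7
Initial interval: [1.8, 3.24]

Iteration 1:
  c_1 = (1.800000 + 3.240000)/2 = 2.520000
  f(c_1) = f(2.520000) = -0.649600
  f(a) × f(c) ≥ 0, new interval: [2.520000, 3.240000]

After 1 iteration(s), the approximation is c_1 = 2.520000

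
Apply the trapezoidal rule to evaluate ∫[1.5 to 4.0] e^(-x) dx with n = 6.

f(x) = e^(-x)
a = 1.5, b = 4.0, n = 6
h = (b - a)/n = 0.416667

Trapezoidal rule: (h/2)[f(x₀) + 2f(x₁) + 2f(x₂) + ... + f(xₙ)]

x_0 = 1.5000, f(x_0) = 0.223130, coefficient = 1
x_1 = 1.9167, f(x_1) = 0.147096, coefficient = 2
x_2 = 2.3333, f(x_2) = 0.096972, coefficient = 2
x_3 = 2.7500, f(x_3) = 0.063928, coefficient = 2
x_4 = 3.1667, f(x_4) = 0.042144, coefficient = 2
x_5 = 3.5833, f(x_5) = 0.027783, coefficient = 2
x_6 = 4.0000, f(x_6) = 0.018316, coefficient = 1

I ≈ (0.416667/2) × 0.997292 = 0.207769
Exact value: 0.204815
Error: 0.002955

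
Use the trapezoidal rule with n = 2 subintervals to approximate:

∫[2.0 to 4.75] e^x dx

f(x) = e^x
a = 2.0, b = 4.75, n = 2
h = (b - a)/n = 1.375000

Trapezoidal rule: (h/2)[f(x₀) + 2f(x₁) + 2f(x₂) + ... + f(xₙ)]

x_0 = 2.0000, f(x_0) = 7.389056, coefficient = 1
x_1 = 3.3750, f(x_1) = 29.224284, coefficient = 2
x_2 = 4.7500, f(x_2) = 115.584285, coefficient = 1

I ≈ (1.375000/2) × 181.421908 = 124.727562
Exact value: 108.195228
Error: 16.532333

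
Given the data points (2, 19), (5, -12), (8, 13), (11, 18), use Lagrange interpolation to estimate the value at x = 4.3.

Lagrange interpolation formula:
P(x) = Σ yᵢ × Lᵢ(x)
where Lᵢ(x) = Π_{j≠i} (x - xⱼ)/(xᵢ - xⱼ)

L_0(4.3) = (4.3 - 5)/(2 - 5) × (4.3 - 8)/(2 - 8) × (4.3 - 11)/(2 - 11) = 0.107117
L_1(4.3) = (4.3 - 2)/(5 - 2) × (4.3 - 8)/(5 - 8) × (4.3 - 11)/(5 - 11) = 1.055870
L_2(4.3) = (4.3 - 2)/(8 - 2) × (4.3 - 5)/(8 - 5) × (4.3 - 11)/(8 - 11) = -0.199759
L_3(4.3) = (4.3 - 2)/(11 - 2) × (4.3 - 5)/(11 - 5) × (4.3 - 8)/(11 - 8) = 0.036772

P(4.3) = 19×L_0(4.3) + (-12)×L_1(4.3) + 13×L_2(4.3) + 18×L_3(4.3)
P(4.3) = -12.570198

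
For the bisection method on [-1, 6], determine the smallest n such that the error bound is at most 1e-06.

We need (b-a)/2^n ≤ 1e-06
(6 - (-1))/2^n ≤ 1e-06
7/2^n ≤ 1e-06
2^n ≥ 7000000
n ≥ log₂(7000000) = 22.74
n ≥ 23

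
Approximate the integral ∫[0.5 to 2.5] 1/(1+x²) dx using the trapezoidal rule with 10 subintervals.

f(x) = 1/(1+x²)
a = 0.5, b = 2.5, n = 10
h = (b - a)/n = 0.200000

Trapezoidal rule: (h/2)[f(x₀) + 2f(x₁) + 2f(x₂) + ... + f(xₙ)]

x_0 = 0.5000, f(x_0) = 0.800000, coefficient = 1
x_1 = 0.7000, f(x_1) = 0.671141, coefficient = 2
x_2 = 0.9000, f(x_2) = 0.552486, coefficient = 2
x_3 = 1.1000, f(x_3) = 0.452489, coefficient = 2
x_4 = 1.3000, f(x_4) = 0.371747, coefficient = 2
x_5 = 1.5000, f(x_5) = 0.307692, coefficient = 2
x_6 = 1.7000, f(x_6) = 0.257069, coefficient = 2
x_7 = 1.9000, f(x_7) = 0.216920, coefficient = 2
x_8 = 2.1000, f(x_8) = 0.184843, coefficient = 2
x_9 = 2.3000, f(x_9) = 0.158983, coefficient = 2
x_10 = 2.5000, f(x_10) = 0.137931, coefficient = 1

I ≈ (0.200000/2) × 7.284671 = 0.728467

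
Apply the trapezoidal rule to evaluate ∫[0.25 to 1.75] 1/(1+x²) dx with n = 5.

f(x) = 1/(1+x²)
a = 0.25, b = 1.75, n = 5
h = (b - a)/n = 0.300000

Trapezoidal rule: (h/2)[f(x₀) + 2f(x₁) + 2f(x₂) + ... + f(xₙ)]

x_0 = 0.2500, f(x_0) = 0.941176, coefficient = 1
x_1 = 0.5500, f(x_1) = 0.767754, coefficient = 2
x_2 = 0.8500, f(x_2) = 0.580552, coefficient = 2
x_3 = 1.1500, f(x_3) = 0.430571, coefficient = 2
x_4 = 1.4500, f(x_4) = 0.322321, coefficient = 2
x_5 = 1.7500, f(x_5) = 0.246154, coefficient = 1

I ≈ (0.300000/2) × 5.389724 = 0.808459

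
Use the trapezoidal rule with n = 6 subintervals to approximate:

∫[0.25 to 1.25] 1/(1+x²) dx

f(x) = 1/(1+x²)
a = 0.25, b = 1.25, n = 6
h = (b - a)/n = 0.166667

Trapezoidal rule: (h/2)[f(x₀) + 2f(x₁) + 2f(x₂) + ... + f(xₙ)]

x_0 = 0.2500, f(x_0) = 0.941176, coefficient = 1
x_1 = 0.4167, f(x_1) = 0.852071, coefficient = 2
x_2 = 0.5833, f(x_2) = 0.746114, coefficient = 2
x_3 = 0.7500, f(x_3) = 0.640000, coefficient = 2
x_4 = 0.9167, f(x_4) = 0.543396, coefficient = 2
x_5 = 1.0833, f(x_5) = 0.460064, coefficient = 2
x_6 = 1.2500, f(x_6) = 0.390244, coefficient = 1

I ≈ (0.166667/2) × 7.814711 = 0.651226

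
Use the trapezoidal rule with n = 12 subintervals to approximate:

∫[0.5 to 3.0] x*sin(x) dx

f(x) = x*sin(x)
a = 0.5, b = 3.0, n = 12
h = (b - a)/n = 0.208333

Trapezoidal rule: (h/2)[f(x₀) + 2f(x₁) + 2f(x₂) + ... + f(xₙ)]

x_0 = 0.5000, f(x_0) = 0.239713, coefficient = 1
x_1 = 0.7083, f(x_1) = 0.460820, coefficient = 2
x_2 = 0.9167, f(x_2) = 0.727446, coefficient = 2
x_3 = 1.1250, f(x_3) = 1.015051, coefficient = 2
x_4 = 1.3333, f(x_4) = 1.295917, coefficient = 2
x_5 = 1.5417, f(x_5) = 1.541013, coefficient = 2
x_6 = 1.7500, f(x_6) = 1.721975, coefficient = 2
x_7 = 1.9583, f(x_7) = 1.813109, coefficient = 2
x_8 = 2.1667, f(x_8) = 1.793264, coefficient = 2
x_9 = 2.3750, f(x_9) = 1.647502, coefficient = 2
x_10 = 2.5833, f(x_10) = 1.368419, coefficient = 2
x_11 = 2.7917, f(x_11) = 0.957062, coefficient = 2
x_12 = 3.0000, f(x_12) = 0.423360, coefficient = 1

I ≈ (0.208333/2) × 29.346229 = 3.056899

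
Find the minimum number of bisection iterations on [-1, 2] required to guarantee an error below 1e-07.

We need (b-a)/2^n ≤ 1e-07
(2 - (-1))/2^n ≤ 1e-07
3/2^n ≤ 1e-07
2^n ≥ 30000000
n ≥ log₂(30000000) = 24.84
n ≥ 25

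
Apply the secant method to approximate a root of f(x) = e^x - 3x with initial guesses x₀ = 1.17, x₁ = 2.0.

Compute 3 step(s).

f(x) = e^x - 3x
x₀ = 1.17, x₁ = 2.0

Secant formula: x_{n+1} = x_n - f(x_n)(x_n - x_{n-1})/(f(x_n) - f(x_{n-1}))

Iteration 1:
  f(1.170000) = -0.288007
  f(2.000000) = 1.389056
  x_2 = 2.000000 - 1.389056×(2.000000 - 1.170000)/(1.389056 - (-0.288007))
       = 1.312538
Iteration 2:
  f(2.000000) = 1.389056
  f(1.312538) = -0.222022
  x_3 = 1.312538 - (-0.222022)×(1.312538 - 2.000000)/(-0.222022 - 1.389056)
       = 1.407277
Iteration 3:
  f(1.312538) = -0.222022
  f(1.407277) = -0.137014
  x_4 = 1.407277 - (-0.137014)×(1.407277 - 1.312538)/(-0.137014 - (-0.222022))
       = 1.559974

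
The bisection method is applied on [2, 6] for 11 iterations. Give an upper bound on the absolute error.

Bisection error bound: |error| ≤ (b-a)/2^n
|error| ≤ (6 - 2)/2^11 = 4/2^11
|error| ≤ 0.0019531250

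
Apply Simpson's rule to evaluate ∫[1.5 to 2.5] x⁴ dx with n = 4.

f(x) = x⁴
a = 1.5, b = 2.5, n = 4
h = (b - a)/n = 0.250000

Simpson's rule: (h/3)[f(x₀) + 4f(x₁) + 2f(x₂) + ... + f(xₙ)]

x_0 = 1.5000, f(x_0) = 5.062500, coefficient = 1
x_1 = 1.7500, f(x_1) = 9.378906, coefficient = 4
x_2 = 2.0000, f(x_2) = 16.000000, coefficient = 2
x_3 = 2.2500, f(x_3) = 25.628906, coefficient = 4
x_4 = 2.5000, f(x_4) = 39.062500, coefficient = 1

I ≈ (0.250000/3) × 216.156250 = 18.013021
Exact value: 18.012500
Error: 0.000521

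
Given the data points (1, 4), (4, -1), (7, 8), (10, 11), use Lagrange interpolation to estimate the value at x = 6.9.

Lagrange interpolation formula:
P(x) = Σ yᵢ × Lᵢ(x)
where Lᵢ(x) = Π_{j≠i} (x - xⱼ)/(xᵢ - xⱼ)

L_0(6.9) = (6.9 - 4)/(1 - 4) × (6.9 - 7)/(1 - 7) × (6.9 - 10)/(1 - 10) = -0.005549
L_1(6.9) = (6.9 - 1)/(4 - 1) × (6.9 - 7)/(4 - 7) × (6.9 - 10)/(4 - 10) = 0.033870
L_2(6.9) = (6.9 - 1)/(7 - 1) × (6.9 - 4)/(7 - 4) × (6.9 - 10)/(7 - 10) = 0.982241
L_3(6.9) = (6.9 - 1)/(10 - 1) × (6.9 - 4)/(10 - 4) × (6.9 - 7)/(10 - 7) = -0.010562

P(6.9) = 4×L_0(6.9) + (-1)×L_1(6.9) + 8×L_2(6.9) + 11×L_3(6.9)
P(6.9) = 7.685679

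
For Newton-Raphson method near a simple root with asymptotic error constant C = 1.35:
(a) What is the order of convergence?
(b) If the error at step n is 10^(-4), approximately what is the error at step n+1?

(a) Newton-Raphson has quadratic (order 2) convergence near simple roots.
    This means |e_{n+1}| ≈ C|e_n|².

(b) With |e_n| = 10^(-4) and C = 1.35:
    |e_{n+1}| ≈ 1.35 × (10^(-4))² = 1.35 × 10^(-8)

(a) 2 (quadratic); (b) |e_{n+1}| ≈ 1.350e-08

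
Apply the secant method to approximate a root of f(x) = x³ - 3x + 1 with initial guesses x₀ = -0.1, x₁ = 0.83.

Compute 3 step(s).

f(x) = x³ - 3x + 1
x₀ = -0.1, x₁ = 0.83

Secant formula: x_{n+1} = x_n - f(x_n)(x_n - x_{n-1})/(f(x_n) - f(x_{n-1}))

Iteration 1:
  f(-0.100000) = 1.299000
  f(0.830000) = -0.918213
  x_2 = 0.830000 - (-0.918213)×(0.830000 - (-0.100000))/(-0.918213 - 1.299000)
       = 0.444860
Iteration 2:
  f(0.830000) = -0.918213
  f(0.444860) = -0.246541
  x_3 = 0.444860 - (-0.246541)×(0.444860 - 0.830000)/(-0.246541 - (-0.918213))
       = 0.303492
Iteration 3:
  f(0.444860) = -0.246541
  f(0.303492) = 0.117479
  x_4 = 0.303492 - 0.117479×(0.303492 - 0.444860)/(0.117479 - (-0.246541))
       = 0.349115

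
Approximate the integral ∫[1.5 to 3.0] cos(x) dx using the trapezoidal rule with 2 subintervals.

f(x) = cos(x)
a = 1.5, b = 3.0, n = 2
h = (b - a)/n = 0.750000

Trapezoidal rule: (h/2)[f(x₀) + 2f(x₁) + 2f(x₂) + ... + f(xₙ)]

x_0 = 1.5000, f(x_0) = 0.070737, coefficient = 1
x_1 = 2.2500, f(x_1) = -0.628174, coefficient = 2
x_2 = 3.0000, f(x_2) = -0.989992, coefficient = 1

I ≈ (0.750000/2) × -2.175603 = -0.815851
Exact value: -0.856375
Error: 0.040524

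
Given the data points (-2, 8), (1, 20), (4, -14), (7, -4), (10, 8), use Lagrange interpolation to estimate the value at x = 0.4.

Lagrange interpolation formula:
P(x) = Σ yᵢ × Lᵢ(x)
where Lᵢ(x) = Π_{j≠i} (x - xⱼ)/(xᵢ - xⱼ)

L_0(0.4) = (0.4 - 1)/(-2 - 1) × (0.4 - 4)/(-2 - 4) × (0.4 - 7)/(-2 - 7) × (0.4 - 10)/(-2 - 10) = 0.070400
L_1(0.4) = (0.4 - (-2))/(1 - (-2)) × (0.4 - 4)/(1 - 4) × (0.4 - 7)/(1 - 7) × (0.4 - 10)/(1 - 10) = 1.126400
L_2(0.4) = (0.4 - (-2))/(4 - (-2)) × (0.4 - 1)/(4 - 1) × (0.4 - 7)/(4 - 7) × (0.4 - 10)/(4 - 10) = -0.281600
L_3(0.4) = (0.4 - (-2))/(7 - (-2)) × (0.4 - 1)/(7 - 1) × (0.4 - 4)/(7 - 4) × (0.4 - 10)/(7 - 10) = 0.102400
L_4(0.4) = (0.4 - (-2))/(10 - (-2)) × (0.4 - 1)/(10 - 1) × (0.4 - 4)/(10 - 4) × (0.4 - 7)/(10 - 7) = -0.017600

P(0.4) = 8×L_0(0.4) + 20×L_1(0.4) + (-14)×L_2(0.4) + (-4)×L_3(0.4) + 8×L_4(0.4)
P(0.4) = 26.483200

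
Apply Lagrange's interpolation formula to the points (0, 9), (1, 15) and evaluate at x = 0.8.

Lagrange interpolation formula:
P(x) = Σ yᵢ × Lᵢ(x)
where Lᵢ(x) = Π_{j≠i} (x - xⱼ)/(xᵢ - xⱼ)

L_0(0.8) = (0.8 - 1)/(0 - 1) = 0.200000
L_1(0.8) = (0.8 - 0)/(1 - 0) = 0.800000

P(0.8) = 9×L_0(0.8) + 15×L_1(0.8)
P(0.8) = 13.800000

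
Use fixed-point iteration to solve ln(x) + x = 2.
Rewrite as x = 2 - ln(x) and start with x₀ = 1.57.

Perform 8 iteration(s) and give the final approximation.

Equation: ln(x) + x = 2
Fixed-point form: x = 2 - ln(x)
x₀ = 1.57

x_1 = g(1.570000) = 1.548924
x_2 = g(1.548924) = 1.562439
x_3 = g(1.562439) = 1.553752
x_4 = g(1.553752) = 1.559327
x_5 = g(1.559327) = 1.555745
x_6 = g(1.555745) = 1.558045
x_7 = g(1.558045) = 1.556568
x_8 = g(1.556568) = 1.557517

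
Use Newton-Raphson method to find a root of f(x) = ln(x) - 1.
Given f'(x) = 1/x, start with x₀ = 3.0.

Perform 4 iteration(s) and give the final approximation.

f(x) = ln(x) - 1
f'(x) = 1/x
x₀ = 3.0

Newton-Raphson formula: x_{n+1} = x_n - f(x_n)/f'(x_n)

Iteration 1:
  f(3.000000) = 0.098612
  f'(3.000000) = 0.333333
  x_1 = 3.000000 - 0.098612/0.333333 = 2.704163
Iteration 2:
  f(2.704163) = -0.005208
  f'(2.704163) = 0.369800
  x_2 = 2.704163 - (-0.005208)/0.369800 = 2.718245
Iteration 3:
  f(2.718245) = -0.000014
  f'(2.718245) = 0.367884
  x_3 = 2.718245 - (-0.000014)/0.367884 = 2.718282
Iteration 4:
  f(2.718282) = 0.000000
  f'(2.718282) = 0.367879
  x_4 = 2.718282 - 0.000000/0.367879 = 2.718282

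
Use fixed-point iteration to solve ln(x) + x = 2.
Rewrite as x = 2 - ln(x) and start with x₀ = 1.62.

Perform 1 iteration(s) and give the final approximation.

Equation: ln(x) + x = 2
Fixed-point form: x = 2 - ln(x)
x₀ = 1.62

x_1 = g(1.620000) = 1.517574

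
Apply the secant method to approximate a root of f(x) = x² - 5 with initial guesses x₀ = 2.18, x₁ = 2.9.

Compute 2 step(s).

f(x) = x² - 5
x₀ = 2.18, x₁ = 2.9

Secant formula: x_{n+1} = x_n - f(x_n)(x_n - x_{n-1})/(f(x_n) - f(x_{n-1}))

Iteration 1:
  f(2.180000) = -0.247600
  f(2.900000) = 3.410000
  x_2 = 2.900000 - 3.410000×(2.900000 - 2.180000)/(3.410000 - (-0.247600))
       = 2.228740
Iteration 2:
  f(2.900000) = 3.410000
  f(2.228740) = -0.032717
  x_3 = 2.228740 - (-0.032717)×(2.228740 - 2.900000)/(-0.032717 - 3.410000)
       = 2.235119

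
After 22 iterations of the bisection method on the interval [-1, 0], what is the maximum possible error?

Bisection error bound: |error| ≤ (b-a)/2^n
|error| ≤ (0 - (-1))/2^22 = 1/2^22
|error| ≤ 0.0000002384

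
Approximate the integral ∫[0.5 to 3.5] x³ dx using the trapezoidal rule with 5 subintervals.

f(x) = x³
a = 0.5, b = 3.5, n = 5
h = (b - a)/n = 0.600000

Trapezoidal rule: (h/2)[f(x₀) + 2f(x₁) + 2f(x₂) + ... + f(xₙ)]

x_0 = 0.5000, f(x_0) = 0.125000, coefficient = 1
x_1 = 1.1000, f(x_1) = 1.331000, coefficient = 2
x_2 = 1.7000, f(x_2) = 4.913000, coefficient = 2
x_3 = 2.3000, f(x_3) = 12.167000, coefficient = 2
x_4 = 2.9000, f(x_4) = 24.389000, coefficient = 2
x_5 = 3.5000, f(x_5) = 42.875000, coefficient = 1

I ≈ (0.600000/2) × 128.600000 = 38.580000
Exact value: 37.500000
Error: 1.080000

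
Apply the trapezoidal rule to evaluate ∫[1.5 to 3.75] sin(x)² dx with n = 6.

f(x) = sin(x)²
a = 1.5, b = 3.75, n = 6
h = (b - a)/n = 0.375000

Trapezoidal rule: (h/2)[f(x₀) + 2f(x₁) + 2f(x₂) + ... + f(xₙ)]

x_0 = 1.5000, f(x_0) = 0.994996, coefficient = 1
x_1 = 1.8750, f(x_1) = 0.910280, coefficient = 2
x_2 = 2.2500, f(x_2) = 0.605398, coefficient = 2
x_3 = 2.6250, f(x_3) = 0.243957, coefficient = 2
x_4 = 3.0000, f(x_4) = 0.019915, coefficient = 2
x_5 = 3.3750, f(x_5) = 0.053497, coefficient = 2
x_6 = 3.7500, f(x_6) = 0.326682, coefficient = 1

I ≈ (0.375000/2) × 4.987772 = 0.935207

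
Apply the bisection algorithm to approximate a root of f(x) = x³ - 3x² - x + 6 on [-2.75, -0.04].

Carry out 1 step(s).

f(x) = x³ - 3x² - x + 6
Initial interval: [-2.75, -0.04]

Iteration 1:
  c_1 = (-2.750000 + (-0.040000))/2 = -1.395000
  f(c_1) = f(-1.395000) = -1.157780
  f(a) × f(c) ≥ 0, new interval: [-1.395000, -0.040000]

After 1 iteration(s), the approximation is c_1 = -1.395000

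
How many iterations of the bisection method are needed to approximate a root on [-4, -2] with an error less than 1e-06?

We need (b-a)/2^n ≤ 1e-06
(-2 - (-4))/2^n ≤ 1e-06
2/2^n ≤ 1e-06
2^n ≥ 2000000
n ≥ log₂(2000000) = 20.93
n ≥ 21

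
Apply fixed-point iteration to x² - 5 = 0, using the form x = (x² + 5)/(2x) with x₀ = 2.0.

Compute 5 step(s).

Equation: x² - 5 = 0
Fixed-point form: x = (x² + 5)/(2x)
x₀ = 2.0

x_1 = g(2.000000) = 2.250000
x_2 = g(2.250000) = 2.236111
x_3 = g(2.236111) = 2.236068
x_4 = g(2.236068) = 2.236068
x_5 = g(2.236068) = 2.236068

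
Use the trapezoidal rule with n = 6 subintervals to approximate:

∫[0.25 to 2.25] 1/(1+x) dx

f(x) = 1/(1+x)
a = 0.25, b = 2.25, n = 6
h = (b - a)/n = 0.333333

Trapezoidal rule: (h/2)[f(x₀) + 2f(x₁) + 2f(x₂) + ... + f(xₙ)]

x_0 = 0.2500, f(x_0) = 0.800000, coefficient = 1
x_1 = 0.5833, f(x_1) = 0.631579, coefficient = 2
x_2 = 0.9167, f(x_2) = 0.521739, coefficient = 2
x_3 = 1.2500, f(x_3) = 0.444444, coefficient = 2
x_4 = 1.5833, f(x_4) = 0.387097, coefficient = 2
x_5 = 1.9167, f(x_5) = 0.342857, coefficient = 2
x_6 = 2.2500, f(x_6) = 0.307692, coefficient = 1

I ≈ (0.333333/2) × 5.763125 = 0.960521
Exact value: 0.955511
Error: 0.005009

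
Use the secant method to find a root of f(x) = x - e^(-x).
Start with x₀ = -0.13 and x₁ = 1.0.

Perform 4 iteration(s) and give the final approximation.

f(x) = x - e^(-x)
x₀ = -0.13, x₁ = 1.0

Secant formula: x_{n+1} = x_n - f(x_n)(x_n - x_{n-1})/(f(x_n) - f(x_{n-1}))

Iteration 1:
  f(-0.130000) = -1.268828
  f(1.000000) = 0.632121
  x_2 = 1.000000 - 0.632121×(1.000000 - (-0.130000))/(0.632121 - (-1.268828))
       = 0.624242
Iteration 2:
  f(1.000000) = 0.632121
  f(0.624242) = 0.088575
  x_3 = 0.624242 - 0.088575×(0.624242 - 1.000000)/(0.088575 - 0.632121)
       = 0.563010
Iteration 3:
  f(0.624242) = 0.088575
  f(0.563010) = -0.006483
  x_4 = 0.563010 - (-0.006483)×(0.563010 - 0.624242)/(-0.006483 - 0.088575)
       = 0.567186
Iteration 4:
  f(0.563010) = -0.006483
  f(0.567186) = 0.000066
  x_5 = 0.567186 - 0.000066×(0.567186 - 0.563010)/(0.000066 - (-0.006483))
       = 0.567143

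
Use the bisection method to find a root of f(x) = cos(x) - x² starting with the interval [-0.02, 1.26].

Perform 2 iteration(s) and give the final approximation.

f(x) = cos(x) - x²
Initial interval: [-0.02, 1.26]

Iteration 1:
  c_1 = (-0.020000 + 1.260000)/2 = 0.620000
  f(c_1) = f(0.620000) = 0.429478
  f(a) × f(c) ≥ 0, new interval: [0.620000, 1.260000]
Iteration 2:
  c_2 = (0.620000 + 1.260000)/2 = 0.940000
  f(c_2) = f(0.940000) = -0.293812
  f(a) × f(c) < 0, new interval: [0.620000, 0.940000]

After 2 iteration(s), the approximation is c_2 = 0.940000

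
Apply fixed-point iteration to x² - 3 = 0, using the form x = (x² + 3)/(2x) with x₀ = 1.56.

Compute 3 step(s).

Equation: x² - 3 = 0
Fixed-point form: x = (x² + 3)/(2x)
x₀ = 1.56

x_1 = g(1.560000) = 1.741538
x_2 = g(1.741538) = 1.732077
x_3 = g(1.732077) = 1.732051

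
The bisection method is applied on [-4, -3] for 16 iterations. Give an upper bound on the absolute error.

Bisection error bound: |error| ≤ (b-a)/2^n
|error| ≤ (-3 - (-4))/2^16 = 1/2^16
|error| ≤ 0.0000152588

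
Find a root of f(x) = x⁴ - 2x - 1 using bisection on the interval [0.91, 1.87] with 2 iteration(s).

f(x) = x⁴ - 2x - 1
Initial interval: [0.91, 1.87]

Iteration 1:
  c_1 = (0.910000 + 1.870000)/2 = 1.390000
  f(c_1) = f(1.390000) = -0.046990
  f(a) × f(c) ≥ 0, new interval: [1.390000, 1.870000]
Iteration 2:
  c_2 = (1.390000 + 1.870000)/2 = 1.630000
  f(c_2) = f(1.630000) = 2.799118
  f(a) × f(c) < 0, new interval: [1.390000, 1.630000]

After 2 iteration(s), the approximation is c_2 = 1.630000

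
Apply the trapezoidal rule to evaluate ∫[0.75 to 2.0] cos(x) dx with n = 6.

f(x) = cos(x)
a = 0.75, b = 2.0, n = 6
h = (b - a)/n = 0.208333

Trapezoidal rule: (h/2)[f(x₀) + 2f(x₁) + 2f(x₂) + ... + f(xₙ)]

x_0 = 0.7500, f(x_0) = 0.731689, coefficient = 1
x_1 = 0.9583, f(x_1) = 0.574885, coefficient = 2
x_2 = 1.1667, f(x_2) = 0.393219, coefficient = 2
x_3 = 1.3750, f(x_3) = 0.194548, coefficient = 2
x_4 = 1.5833, f(x_4) = -0.012537, coefficient = 2
x_5 = 1.7917, f(x_5) = -0.219079, coefficient = 2
x_6 = 2.0000, f(x_6) = -0.416147, coefficient = 1

I ≈ (0.208333/2) × 2.177613 = 0.226835
Exact value: 0.227659
Error: 0.000824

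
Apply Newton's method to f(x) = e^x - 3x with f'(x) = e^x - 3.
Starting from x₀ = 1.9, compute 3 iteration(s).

f(x) = e^x - 3x
f'(x) = e^x - 3
x₀ = 1.9

Newton-Raphson formula: x_{n+1} = x_n - f(x_n)/f'(x_n)

Iteration 1:
  f(1.900000) = 0.985894
  f'(1.900000) = 3.685894
  x_1 = 1.900000 - 0.985894/3.685894 = 1.632522
Iteration 2:
  f(1.632522) = 0.219198
  f'(1.632522) = 2.116765
  x_2 = 1.632522 - 0.219198/2.116765 = 1.528969
Iteration 3:
  f(1.528969) = 0.026511
  f'(1.528969) = 1.613419
  x_3 = 1.528969 - 0.026511/1.613419 = 1.512537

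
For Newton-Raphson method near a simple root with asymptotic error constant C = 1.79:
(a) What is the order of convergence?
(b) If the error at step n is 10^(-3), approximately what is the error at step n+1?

(a) Newton-Raphson has quadratic (order 2) convergence near simple roots.
    This means |e_{n+1}| ≈ C|e_n|².

(b) With |e_n| = 10^(-3) and C = 1.79:
    |e_{n+1}| ≈ 1.79 × (10^(-3))² = 1.79 × 10^(-6)

(a) 2 (quadratic); (b) |e_{n+1}| ≈ 1.790e-06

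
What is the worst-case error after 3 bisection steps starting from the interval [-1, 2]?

Bisection error bound: |error| ≤ (b-a)/2^n
|error| ≤ (2 - (-1))/2^3 = 3/2^3
|error| ≤ 0.3750000000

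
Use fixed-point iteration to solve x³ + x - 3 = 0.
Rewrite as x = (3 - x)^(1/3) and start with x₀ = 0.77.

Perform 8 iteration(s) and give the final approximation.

Equation: x³ + x - 3 = 0
Fixed-point form: x = (3 - x)^(1/3)
x₀ = 0.77

x_1 = g(0.770000) = 1.306477
x_2 = g(1.306477) = 1.191966
x_3 = g(1.191966) = 1.218248
x_4 = g(1.218248) = 1.212316
x_5 = g(1.212316) = 1.213660
x_6 = g(1.213660) = 1.213356
x_7 = g(1.213356) = 1.213424
x_8 = g(1.213424) = 1.213409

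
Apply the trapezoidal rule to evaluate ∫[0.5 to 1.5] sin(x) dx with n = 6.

f(x) = sin(x)
a = 0.5, b = 1.5, n = 6
h = (b - a)/n = 0.166667

Trapezoidal rule: (h/2)[f(x₀) + 2f(x₁) + 2f(x₂) + ... + f(xₙ)]

x_0 = 0.5000, f(x_0) = 0.479426, coefficient = 1
x_1 = 0.6667, f(x_1) = 0.618370, coefficient = 2
x_2 = 0.8333, f(x_2) = 0.740177, coefficient = 2
x_3 = 1.0000, f(x_3) = 0.841471, coefficient = 2
x_4 = 1.1667, f(x_4) = 0.919445, coefficient = 2
x_5 = 1.3333, f(x_5) = 0.971938, coefficient = 2
x_6 = 1.5000, f(x_6) = 0.997495, coefficient = 1

I ≈ (0.166667/2) × 9.659722 = 0.804977
Exact value: 0.806845
Error: 0.001869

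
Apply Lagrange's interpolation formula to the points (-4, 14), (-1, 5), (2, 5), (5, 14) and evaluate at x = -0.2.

Lagrange interpolation formula:
P(x) = Σ yᵢ × Lᵢ(x)
where Lᵢ(x) = Π_{j≠i} (x - xⱼ)/(xᵢ - xⱼ)

L_0(-0.2) = (-0.2 - (-1))/(-4 - (-1)) × (-0.2 - 2)/(-4 - 2) × (-0.2 - 5)/(-4 - 5) = -0.056494
L_1(-0.2) = (-0.2 - (-4))/(-1 - (-4)) × (-0.2 - 2)/(-1 - 2) × (-0.2 - 5)/(-1 - 5) = 0.805037
L_2(-0.2) = (-0.2 - (-4))/(2 - (-4)) × (-0.2 - (-1))/(2 - (-1)) × (-0.2 - 5)/(2 - 5) = 0.292741
L_3(-0.2) = (-0.2 - (-4))/(5 - (-4)) × (-0.2 - (-1))/(5 - (-1)) × (-0.2 - 2)/(5 - 2) = -0.041284

P(-0.2) = 14×L_0(-0.2) + 5×L_1(-0.2) + 5×L_2(-0.2) + 14×L_3(-0.2)
P(-0.2) = 4.120000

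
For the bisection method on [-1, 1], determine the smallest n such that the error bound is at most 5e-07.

We need (b-a)/2^n ≤ 5e-07
(1 - (-1))/2^n ≤ 5e-07
2/2^n ≤ 5e-07
2^n ≥ 4000000
n ≥ log₂(4000000) = 21.93
n ≥ 22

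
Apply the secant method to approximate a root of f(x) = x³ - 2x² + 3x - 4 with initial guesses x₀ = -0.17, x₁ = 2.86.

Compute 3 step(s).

f(x) = x³ - 2x² + 3x - 4
x₀ = -0.17, x₁ = 2.86

Secant formula: x_{n+1} = x_n - f(x_n)(x_n - x_{n-1})/(f(x_n) - f(x_{n-1}))

Iteration 1:
  f(-0.170000) = -4.572713
  f(2.860000) = 11.614456
  x_2 = 2.860000 - 11.614456×(2.860000 - (-0.170000))/(11.614456 - (-4.572713))
       = 0.685945
Iteration 2:
  f(2.860000) = 11.614456
  f(0.685945) = -2.560455
  x_3 = 0.685945 - (-2.560455)×(0.685945 - 2.860000)/(-2.560455 - 11.614456)
       = 1.078651
Iteration 3:
  f(0.685945) = -2.560455
  f(1.078651) = -1.836026
  x_4 = 1.078651 - (-1.836026)×(1.078651 - 0.685945)/(-1.836026 - (-2.560455))
       = 2.073943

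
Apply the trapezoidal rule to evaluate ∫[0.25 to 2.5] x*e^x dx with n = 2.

f(x) = x*e^x
a = 0.25, b = 2.5, n = 2
h = (b - a)/n = 1.125000

Trapezoidal rule: (h/2)[f(x₀) + 2f(x₁) + 2f(x₂) + ... + f(xₙ)]

x_0 = 0.2500, f(x_0) = 0.321006, coefficient = 1
x_1 = 1.3750, f(x_1) = 5.438230, coefficient = 2
x_2 = 2.5000, f(x_2) = 30.456235, coefficient = 1

I ≈ (1.125000/2) × 41.653702 = 23.430208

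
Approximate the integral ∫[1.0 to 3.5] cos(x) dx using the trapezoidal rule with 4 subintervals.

f(x) = cos(x)
a = 1.0, b = 3.5, n = 4
h = (b - a)/n = 0.625000

Trapezoidal rule: (h/2)[f(x₀) + 2f(x₁) + 2f(x₂) + ... + f(xₙ)]

x_0 = 1.0000, f(x_0) = 0.540302, coefficient = 1
x_1 = 1.6250, f(x_1) = -0.054177, coefficient = 2
x_2 = 2.2500, f(x_2) = -0.628174, coefficient = 2
x_3 = 2.8750, f(x_3) = -0.964674, coefficient = 2
x_4 = 3.5000, f(x_4) = -0.936457, coefficient = 1

I ≈ (0.625000/2) × -3.690204 = -1.153189
Exact value: -1.192254
Error: 0.039065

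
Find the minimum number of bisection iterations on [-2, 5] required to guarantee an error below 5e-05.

We need (b-a)/2^n ≤ 5e-05
(5 - (-2))/2^n ≤ 5e-05
7/2^n ≤ 5e-05
2^n ≥ 140000
n ≥ log₂(140000) = 17.10
n ≥ 18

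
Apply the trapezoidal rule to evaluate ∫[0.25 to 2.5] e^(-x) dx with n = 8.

f(x) = e^(-x)
a = 0.25, b = 2.5, n = 8
h = (b - a)/n = 0.281250

Trapezoidal rule: (h/2)[f(x₀) + 2f(x₁) + 2f(x₂) + ... + f(xₙ)]

x_0 = 0.2500, f(x_0) = 0.778801, coefficient = 1
x_1 = 0.5312, f(x_1) = 0.587870, coefficient = 2
x_2 = 0.8125, f(x_2) = 0.443747, coefficient = 2
x_3 = 1.0938, f(x_3) = 0.334958, coefficient = 2
x_4 = 1.3750, f(x_4) = 0.252840, coefficient = 2
x_5 = 1.6562, f(x_5) = 0.190853, coefficient = 2
x_6 = 1.9375, f(x_6) = 0.144064, coefficient = 2
x_7 = 2.2188, f(x_7) = 0.108745, coefficient = 2
x_8 = 2.5000, f(x_8) = 0.082085, coefficient = 1

I ≈ (0.281250/2) × 4.987039 = 0.701302
Exact value: 0.696716
Error: 0.004587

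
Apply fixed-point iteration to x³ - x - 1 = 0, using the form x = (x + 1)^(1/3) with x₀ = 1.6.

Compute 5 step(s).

Equation: x³ - x - 1 = 0
Fixed-point form: x = (x + 1)^(1/3)
x₀ = 1.6

x_1 = g(1.600000) = 1.375069
x_2 = g(1.375069) = 1.334214
x_3 = g(1.334214) = 1.326519
x_4 = g(1.326519) = 1.325060
x_5 = g(1.325060) = 1.324783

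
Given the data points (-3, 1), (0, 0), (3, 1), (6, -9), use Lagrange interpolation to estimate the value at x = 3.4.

Lagrange interpolation formula:
P(x) = Σ yᵢ × Lᵢ(x)
where Lᵢ(x) = Π_{j≠i} (x - xⱼ)/(xᵢ - xⱼ)

L_0(3.4) = (3.4 - 0)/(-3 - 0) × (3.4 - 3)/(-3 - 3) × (3.4 - 6)/(-3 - 6) = 0.021827
L_1(3.4) = (3.4 - (-3))/(0 - (-3)) × (3.4 - 3)/(0 - 3) × (3.4 - 6)/(0 - 6) = -0.123259
L_2(3.4) = (3.4 - (-3))/(3 - (-3)) × (3.4 - 0)/(3 - 0) × (3.4 - 6)/(3 - 6) = 1.047704
L_3(3.4) = (3.4 - (-3))/(6 - (-3)) × (3.4 - 0)/(6 - 0) × (3.4 - 3)/(6 - 3) = 0.053728

P(3.4) = 1×L_0(3.4) + 0×L_1(3.4) + 1×L_2(3.4) + (-9)×L_3(3.4)
P(3.4) = 0.585975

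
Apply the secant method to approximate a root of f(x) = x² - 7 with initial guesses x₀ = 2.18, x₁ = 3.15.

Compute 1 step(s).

f(x) = x² - 7
x₀ = 2.18, x₁ = 3.15

Secant formula: x_{n+1} = x_n - f(x_n)(x_n - x_{n-1})/(f(x_n) - f(x_{n-1}))

Iteration 1:
  f(2.180000) = -2.247600
  f(3.150000) = 2.922500
  x_2 = 3.150000 - 2.922500×(3.150000 - 2.180000)/(2.922500 - (-2.247600))
       = 2.601689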